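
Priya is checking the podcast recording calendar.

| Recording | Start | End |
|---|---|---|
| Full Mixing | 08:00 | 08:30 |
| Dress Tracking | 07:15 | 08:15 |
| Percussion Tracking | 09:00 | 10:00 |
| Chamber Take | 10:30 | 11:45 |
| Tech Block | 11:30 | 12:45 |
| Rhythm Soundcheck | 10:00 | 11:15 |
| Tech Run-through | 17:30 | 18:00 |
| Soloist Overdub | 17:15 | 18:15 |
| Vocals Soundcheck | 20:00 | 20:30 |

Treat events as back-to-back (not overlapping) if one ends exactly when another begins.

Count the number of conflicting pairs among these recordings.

Sorted by start: Dress Tracking, Full Mixing, Percussion Tracking, Rhythm Soundcheck, Chamber Take, Tech Block, Soloist Overdub, Tech Run-through, Vocals Soundcheck.
Full Mixing starts before Dress Tracking ends → Dress Tracking and Full Mixing overlap.
Percussion Tracking starts after Dress Tracking ends, so nothing later overlaps Dress Tracking either.
Percussion Tracking starts after Full Mixing ends, so nothing later overlaps Full Mixing either.
Rhythm Soundcheck starts exactly when Percussion Tracking ends (back-to-back, no overlap), so nothing later overlaps Percussion Tracking either.
Chamber Take starts before Rhythm Soundcheck ends → Rhythm Soundcheck and Chamber Take overlap.
Tech Block starts after Rhythm Soundcheck ends, so nothing later overlaps Rhythm Soundcheck either.
Tech Block starts before Chamber Take ends → Chamber Take and Tech Block overlap.
Soloist Overdub starts after Chamber Take ends, so nothing later overlaps Chamber Take either.
Soloist Overdub starts after Tech Block ends, so nothing later overlaps Tech Block either.
Tech Run-through starts before Soloist Overdub ends → Soloist Overdub and Tech Run-through overlap.
Vocals Soundcheck starts after Soloist Overdub ends.
Vocals Soundcheck starts after Tech Run-through ends.
Overlapping pairs: Chamber Take & Rhythm Soundcheck, Chamber Take & Tech Block, Dress Tracking & Full Mixing, Soloist Overdub & Tech Run-through — 4 in total.

4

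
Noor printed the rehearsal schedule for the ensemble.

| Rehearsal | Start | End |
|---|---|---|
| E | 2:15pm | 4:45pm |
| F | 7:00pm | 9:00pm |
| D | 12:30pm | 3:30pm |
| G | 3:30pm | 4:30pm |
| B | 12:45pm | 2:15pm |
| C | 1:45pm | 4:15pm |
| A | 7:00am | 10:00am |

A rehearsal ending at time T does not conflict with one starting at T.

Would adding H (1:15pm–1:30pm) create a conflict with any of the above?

Yes — it overlaps B, D

A: ends 10:00am at or before H starts 1:15pm → clear.
D: starts 12:30pm before H ends 1:30pm, and ends 3:30pm after H starts 1:15pm → overlap.
B: starts 12:45pm before H ends 1:30pm, and ends 2:15pm after H starts 1:15pm → overlap.
C: starts 1:45pm at or after H ends 1:30pm → clear.
E: starts 2:15pm at or after H ends 1:30pm → clear.
G: starts 3:30pm at or after H ends 1:30pm → clear.
F: starts 7:00pm at or after H ends 1:30pm → clear.
H overlaps B, D.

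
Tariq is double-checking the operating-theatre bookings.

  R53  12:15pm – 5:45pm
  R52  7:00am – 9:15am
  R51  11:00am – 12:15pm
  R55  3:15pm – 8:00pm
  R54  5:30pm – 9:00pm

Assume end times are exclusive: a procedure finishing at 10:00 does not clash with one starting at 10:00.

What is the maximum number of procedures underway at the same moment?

Sort all start/end points and keep a running count:
7:00am start R52 → 1
9:15am end R52 → 0
11:00am start R51 → 1
12:15pm end R51 → 0
12:15pm start R53 → 1
3:15pm start R55 → 2
5:30pm start R54 → 3
5:45pm end R53 → 2
8:00pm end R55 → 1
9:00pm end R54 → 0
Peak is 3, at 5:30pm (R53, R54, R55).

3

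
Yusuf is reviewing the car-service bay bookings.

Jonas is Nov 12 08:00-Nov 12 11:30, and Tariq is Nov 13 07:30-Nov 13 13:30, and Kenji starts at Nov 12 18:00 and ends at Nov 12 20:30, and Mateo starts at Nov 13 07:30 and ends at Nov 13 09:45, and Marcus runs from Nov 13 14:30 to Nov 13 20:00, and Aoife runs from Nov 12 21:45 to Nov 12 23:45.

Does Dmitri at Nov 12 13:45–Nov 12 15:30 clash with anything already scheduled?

Jonas: ends Nov 12 11:30 at or before Dmitri starts Nov 12 13:45 → clear.
Kenji: starts Nov 12 18:00 at or after Dmitri ends Nov 12 15:30 → clear.
Aoife: starts Nov 12 21:45 at or after Dmitri ends Nov 12 15:30 → clear.
Tariq: starts Nov 13 07:30 at or after Dmitri ends Nov 12 15:30 → clear.
Mateo: starts Nov 13 07:30 at or after Dmitri ends Nov 12 15:30 → clear.
Marcus: starts Nov 13 14:30 at or after Dmitri ends Nov 12 15:30 → clear.

No — it doesn't clash with anything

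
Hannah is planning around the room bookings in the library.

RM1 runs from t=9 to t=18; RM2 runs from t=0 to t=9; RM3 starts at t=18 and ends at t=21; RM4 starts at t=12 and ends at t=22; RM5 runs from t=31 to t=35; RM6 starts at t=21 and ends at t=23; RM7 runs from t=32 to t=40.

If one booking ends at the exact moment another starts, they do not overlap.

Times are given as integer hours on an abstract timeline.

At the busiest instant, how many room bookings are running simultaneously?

Sort all start/end points and keep a running count:
t=0 start RM2 → 1
t=9 end RM2 → 0
t=9 start RM1 → 1
t=12 start RM4 → 2
t=18 end RM1 → 1
t=18 start RM3 → 2
t=21 end RM3 → 1
t=21 start RM6 → 2
t=22 end RM4 → 1
t=23 end RM6 → 0
t=31 start RM5 → 1
t=32 start RM7 → 2
t=35 end RM5 → 1
t=40 end RM7 → 0
Peak is 2, at t=12 (RM1, RM4).

2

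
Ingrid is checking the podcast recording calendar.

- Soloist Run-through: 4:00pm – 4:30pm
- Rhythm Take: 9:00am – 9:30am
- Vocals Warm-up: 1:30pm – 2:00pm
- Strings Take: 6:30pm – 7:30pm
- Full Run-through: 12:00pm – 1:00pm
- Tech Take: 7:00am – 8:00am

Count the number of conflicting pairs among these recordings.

0

Two intervals overlap when each starts before the other ends.
Sorted by start: Tech Take, Rhythm Take, Full Run-through, Vocals Warm-up, Soloist Run-through, Strings Take.
Rhythm Take starts after Tech Take ends; Tech Take is clear from here.
Full Run-through starts after Rhythm Take ends; Rhythm Take is clear from here.
Vocals Warm-up starts after Full Run-through ends; Full Run-through is clear from here.
Soloist Run-through starts after Vocals Warm-up ends; Vocals Warm-up is clear from here.
Strings Take starts after Soloist Run-through ends.
No pair overlaps.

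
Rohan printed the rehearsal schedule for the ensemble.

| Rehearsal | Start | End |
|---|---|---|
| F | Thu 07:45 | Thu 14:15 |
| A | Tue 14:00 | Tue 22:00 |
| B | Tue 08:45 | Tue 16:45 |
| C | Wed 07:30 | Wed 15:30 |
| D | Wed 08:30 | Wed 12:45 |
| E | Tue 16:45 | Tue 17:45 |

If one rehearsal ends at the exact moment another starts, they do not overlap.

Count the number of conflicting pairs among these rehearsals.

Sorted by start: B, A, E, C, D, F.
A starts before B ends → B and A overlap.
E starts exactly when B ends (back-to-back, no overlap), so B has no further overlaps.
E starts before A ends → A and E overlap.
C starts after A ends, so A has no further overlaps.
C starts after E ends, so E has no further overlaps.
D starts before C ends → C and D overlap.
F starts after C ends.
F starts after D ends.
Overlapping pairs: A & B, A & E, C & D — 3 in total.

3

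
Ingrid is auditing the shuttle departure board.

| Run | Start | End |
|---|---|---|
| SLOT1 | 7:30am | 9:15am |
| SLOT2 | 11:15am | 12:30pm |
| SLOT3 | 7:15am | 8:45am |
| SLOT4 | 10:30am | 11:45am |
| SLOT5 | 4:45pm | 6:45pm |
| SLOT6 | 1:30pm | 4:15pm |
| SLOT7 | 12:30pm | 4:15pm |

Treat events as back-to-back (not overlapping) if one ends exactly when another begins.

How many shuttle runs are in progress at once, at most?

Sweep the timeline, counting +1 at each start and −1 at each end (ends before starts at a tie):
7:15am start SLOT3 → 1
7:30am start SLOT1 → 2
8:45am end SLOT3 → 1
9:15am end SLOT1 → 0
10:30am start SLOT4 → 1
11:15am start SLOT2 → 2
11:45am end SLOT4 → 1
12:30pm end SLOT2 → 0
12:30pm start SLOT7 → 1
1:30pm start SLOT6 → 2
4:15pm end SLOT6 → 1
4:15pm end SLOT7 → 0
4:45pm start SLOT5 → 1
6:45pm end SLOT5 → 0
Peak is 2, at 7:30am (SLOT1, SLOT3).

2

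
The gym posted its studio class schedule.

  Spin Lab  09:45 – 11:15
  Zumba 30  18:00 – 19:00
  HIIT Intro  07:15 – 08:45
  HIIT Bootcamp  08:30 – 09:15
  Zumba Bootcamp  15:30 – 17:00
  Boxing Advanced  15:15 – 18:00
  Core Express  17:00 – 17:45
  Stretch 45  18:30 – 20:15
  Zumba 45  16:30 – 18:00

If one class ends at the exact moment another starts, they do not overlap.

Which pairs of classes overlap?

Sorted by start: HIIT Intro, HIIT Bootcamp, Spin Lab, Boxing Advanced, Zumba Bootcamp, Zumba 45, Core Express, Zumba 30, Stretch 45.
HIIT Bootcamp starts before HIIT Intro ends → HIIT Intro and HIIT Bootcamp overlap.
Spin Lab starts after HIIT Intro ends, so HIIT Intro has no further overlaps.
Spin Lab starts after HIIT Bootcamp ends, so HIIT Bootcamp has no further overlaps.
Boxing Advanced starts after Spin Lab ends, so Spin Lab has no further overlaps.
Zumba Bootcamp starts before Boxing Advanced ends → Boxing Advanced and Zumba Bootcamp overlap.
Zumba 45 starts before Boxing Advanced ends → Boxing Advanced and Zumba 45 overlap.
Core Express starts before Boxing Advanced ends → Boxing Advanced and Core Express overlap.
Zumba 30 starts exactly when Boxing Advanced ends (back-to-back, no overlap), so Boxing Advanced has no further overlaps.
Zumba 45 starts before Zumba Bootcamp ends → Zumba Bootcamp and Zumba 45 overlap.
Core Express starts exactly when Zumba Bootcamp ends (back-to-back, no overlap), so Zumba Bootcamp has no further overlaps.
Core Express starts before Zumba 45 ends → Zumba 45 and Core Express overlap.
Zumba 30 starts exactly when Zumba 45 ends (back-to-back, no overlap), so Zumba 45 has no further overlaps.
Zumba 30 starts after Core Express ends, so Core Express has no further overlaps.
Stretch 45 starts before Zumba 30 ends → Zumba 30 and Stretch 45 overlap.

Boxing Advanced & Core Express, Boxing Advanced & Zumba 45, Boxing Advanced & Zumba Bootcamp, Core Express & Zumba 45, HIIT Bootcamp & HIIT Intro, Stretch 45 & Zumba 30, Zumba 45 & Zumba Bootcamp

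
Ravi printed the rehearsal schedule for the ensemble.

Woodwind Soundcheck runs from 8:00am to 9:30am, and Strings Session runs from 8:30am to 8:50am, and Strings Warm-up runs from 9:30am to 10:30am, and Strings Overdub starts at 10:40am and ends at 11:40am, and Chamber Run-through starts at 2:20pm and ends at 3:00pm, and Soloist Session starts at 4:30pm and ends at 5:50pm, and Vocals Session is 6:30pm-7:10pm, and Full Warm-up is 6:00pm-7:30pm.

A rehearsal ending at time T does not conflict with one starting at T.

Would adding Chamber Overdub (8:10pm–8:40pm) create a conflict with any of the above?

Woodwind Soundcheck: ends 9:30am at or before Chamber Overdub starts 8:10pm → clear.
Strings Session: ends 8:50am at or before Chamber Overdub starts 8:10pm → clear.
Strings Warm-up: ends 10:30am at or before Chamber Overdub starts 8:10pm → clear.
Strings Overdub: ends 11:40am at or before Chamber Overdub starts 8:10pm → clear.
Chamber Run-through: ends 3:00pm at or before Chamber Overdub starts 8:10pm → clear.
Soloist Session: ends 5:50pm at or before Chamber Overdub starts 8:10pm → clear.
Full Warm-up: ends 7:30pm at or before Chamber Overdub starts 8:10pm → clear.
Vocals Session: ends 7:10pm at or before Chamber Overdub starts 8:10pm → clear.

No — it doesn't clash with anything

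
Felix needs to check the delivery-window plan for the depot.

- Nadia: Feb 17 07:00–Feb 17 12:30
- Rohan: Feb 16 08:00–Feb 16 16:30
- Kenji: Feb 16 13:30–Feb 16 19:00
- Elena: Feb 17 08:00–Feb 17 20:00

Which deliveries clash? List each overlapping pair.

Elena & Nadia, Kenji & Rohan

Sorted by start: Rohan, Kenji, Nadia, Elena.
Kenji starts before Rohan ends → Rohan and Kenji overlap.
Nadia starts after Rohan ends; Rohan is clear from here.
Nadia starts after Kenji ends; Kenji is clear from here.
Elena starts before Nadia ends → Nadia and Elena overlap.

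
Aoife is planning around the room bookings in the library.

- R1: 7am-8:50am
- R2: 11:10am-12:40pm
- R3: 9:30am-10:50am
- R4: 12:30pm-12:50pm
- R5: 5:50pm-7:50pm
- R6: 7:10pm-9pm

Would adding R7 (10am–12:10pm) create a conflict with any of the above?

R1: ends 8:50am at or before R7 starts 10am → clear.
R3: starts 9:30am before R7 ends 12:10pm, and ends 10:50am after R7 starts 10am → overlap.
R2: starts 11:10am before R7 ends 12:10pm, and ends 12:40pm after R7 starts 10am → overlap.
R4: starts 12:30pm at or after R7 ends 12:10pm → clear.
R5: starts 5:50pm at or after R7 ends 12:10pm → clear.
R6: starts 7:10pm at or after R7 ends 12:10pm → clear.
R7 overlaps R2, R3.

Yes — it overlaps R2, R3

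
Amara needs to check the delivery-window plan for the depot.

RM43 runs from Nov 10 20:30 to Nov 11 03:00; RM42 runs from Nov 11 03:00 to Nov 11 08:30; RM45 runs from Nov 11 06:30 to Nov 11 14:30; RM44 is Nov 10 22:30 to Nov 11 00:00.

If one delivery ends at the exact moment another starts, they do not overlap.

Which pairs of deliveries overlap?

RM42 & RM45, RM43 & RM44

Sorted by start: RM43, RM44, RM42, RM45.
RM44 starts before RM43 ends → RM43 and RM44 overlap.
RM42 starts exactly when RM43 ends (back-to-back, no overlap); RM43 is clear from here.
RM42 starts after RM44 ends; RM44 is clear from here.
RM45 starts before RM42 ends → RM42 and RM45 overlap.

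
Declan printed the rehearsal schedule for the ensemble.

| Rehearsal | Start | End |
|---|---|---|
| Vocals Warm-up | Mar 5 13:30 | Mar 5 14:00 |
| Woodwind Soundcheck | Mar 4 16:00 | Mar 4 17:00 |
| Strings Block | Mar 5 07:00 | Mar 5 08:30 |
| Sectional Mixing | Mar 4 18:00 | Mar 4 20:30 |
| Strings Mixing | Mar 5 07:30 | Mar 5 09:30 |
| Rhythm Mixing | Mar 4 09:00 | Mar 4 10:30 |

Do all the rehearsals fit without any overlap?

Sorted by start: Rhythm Mixing, Woodwind Soundcheck, Sectional Mixing, Strings Block, Strings Mixing, Vocals Warm-up.
Woodwind Soundcheck starts after Rhythm Mixing ends, so Rhythm Mixing has no further overlaps.
Sectional Mixing starts after Woodwind Soundcheck ends, so Woodwind Soundcheck has no further overlaps.
Strings Block starts after Sectional Mixing ends, so Sectional Mixing has no further overlaps.
Strings Mixing starts before Strings Block ends → Strings Block and Strings Mixing overlap.
That's a conflict, so the schedule is not conflict-free.

No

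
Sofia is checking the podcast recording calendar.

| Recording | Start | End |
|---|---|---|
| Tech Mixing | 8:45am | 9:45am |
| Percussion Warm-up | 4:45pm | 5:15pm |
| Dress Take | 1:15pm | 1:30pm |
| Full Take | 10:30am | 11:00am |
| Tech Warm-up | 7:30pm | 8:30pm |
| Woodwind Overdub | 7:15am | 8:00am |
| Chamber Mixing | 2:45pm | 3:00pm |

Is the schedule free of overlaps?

Sorted by start: Woodwind Overdub, Tech Mixing, Full Take, Dress Take, Chamber Mixing, Percussion Warm-up, Tech Warm-up.
Tech Mixing starts after Woodwind Overdub ends; Woodwind Overdub is clear from here.
Full Take starts after Tech Mixing ends; Tech Mixing is clear from here.
Dress Take starts after Full Take ends; Full Take is clear from here.
Chamber Mixing starts after Dress Take ends; Dress Take is clear from here.
Percussion Warm-up starts after Chamber Mixing ends; Chamber Mixing is clear from here.
Tech Warm-up starts after Percussion Warm-up ends.
Every pair is clear; the schedule has no overlaps.

Yes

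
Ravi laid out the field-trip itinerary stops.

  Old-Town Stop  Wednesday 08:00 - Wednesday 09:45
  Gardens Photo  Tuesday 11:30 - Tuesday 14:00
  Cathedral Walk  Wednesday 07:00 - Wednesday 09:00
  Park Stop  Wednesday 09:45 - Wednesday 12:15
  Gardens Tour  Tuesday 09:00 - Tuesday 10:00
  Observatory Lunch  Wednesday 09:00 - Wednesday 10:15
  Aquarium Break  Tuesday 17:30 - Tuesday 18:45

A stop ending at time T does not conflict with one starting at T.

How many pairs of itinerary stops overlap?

Sorted by start: Gardens Tour, Gardens Photo, Aquarium Break, Cathedral Walk, Old-Town Stop, Observatory Lunch, Park Stop.
Gardens Photo starts after Gardens Tour ends, so Gardens Tour has no further overlaps.
Aquarium Break starts after Gardens Photo ends, so Gardens Photo has no further overlaps.
Cathedral Walk starts after Aquarium Break ends, so Aquarium Break has no further overlaps.
Old-Town Stop starts before Cathedral Walk ends → Cathedral Walk and Old-Town Stop overlap.
Observatory Lunch starts exactly when Cathedral Walk ends (back-to-back, no overlap), so Cathedral Walk has no further overlaps.
Observatory Lunch starts before Old-Town Stop ends → Old-Town Stop and Observatory Lunch overlap.
Park Stop starts exactly when Old-Town Stop ends (back-to-back, no overlap).
Park Stop starts before Observatory Lunch ends → Observatory Lunch and Park Stop overlap.
Overlapping pairs: Cathedral Walk & Old-Town Stop, Observatory Lunch & Old-Town Stop, Observatory Lunch & Park Stop — 3 in total.

3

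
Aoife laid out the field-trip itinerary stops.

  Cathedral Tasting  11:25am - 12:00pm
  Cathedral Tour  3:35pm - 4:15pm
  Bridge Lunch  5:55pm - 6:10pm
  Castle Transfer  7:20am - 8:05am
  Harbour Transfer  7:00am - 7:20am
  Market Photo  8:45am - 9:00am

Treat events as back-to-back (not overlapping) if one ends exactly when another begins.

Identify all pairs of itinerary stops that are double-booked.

Sorted by start: Harbour Transfer, Castle Transfer, Market Photo, Cathedral Tasting, Cathedral Tour, Bridge Lunch.
Castle Transfer starts exactly when Harbour Transfer ends (back-to-back, no overlap) — done with Harbour Transfer.
Market Photo starts after Castle Transfer ends — done with Castle Transfer.
Cathedral Tasting starts after Market Photo ends — done with Market Photo.
Cathedral Tour starts after Cathedral Tasting ends — done with Cathedral Tasting.
Bridge Lunch starts after Cathedral Tour ends.

no conflicts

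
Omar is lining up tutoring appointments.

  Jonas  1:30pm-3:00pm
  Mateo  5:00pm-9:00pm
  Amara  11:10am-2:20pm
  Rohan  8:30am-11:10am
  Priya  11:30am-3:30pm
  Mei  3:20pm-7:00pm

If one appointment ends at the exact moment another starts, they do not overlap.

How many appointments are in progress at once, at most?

3

Sweep the timeline, counting +1 at each start and −1 at each end (ends before starts at a tie):
8:30am start Rohan → 1
11:10am end Rohan → 0
11:10am start Amara → 1
11:30am start Priya → 2
1:30pm start Jonas → 3
2:20pm end Amara → 2
3:00pm end Jonas → 1
3:20pm start Mei → 2
3:30pm end Priya → 1
5:00pm start Mateo → 2
7:00pm end Mei → 1
9:00pm end Mateo → 0
Peak is 3, at 1:30pm (Amara, Jonas, Priya).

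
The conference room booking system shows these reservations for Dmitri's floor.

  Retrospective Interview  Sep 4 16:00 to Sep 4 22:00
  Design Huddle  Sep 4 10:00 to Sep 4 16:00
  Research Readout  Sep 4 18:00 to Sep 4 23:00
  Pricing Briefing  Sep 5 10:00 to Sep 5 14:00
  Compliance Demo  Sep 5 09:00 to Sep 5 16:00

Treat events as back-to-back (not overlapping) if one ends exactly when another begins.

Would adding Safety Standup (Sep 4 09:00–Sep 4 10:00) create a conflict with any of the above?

Design Huddle: starts Sep 4 10:00 at or after Safety Standup ends Sep 4 10:00 → clear.
Retrospective Interview: starts Sep 4 16:00 at or after Safety Standup ends Sep 4 10:00 → clear.
Research Readout: starts Sep 4 18:00 at or after Safety Standup ends Sep 4 10:00 → clear.
Compliance Demo: starts Sep 5 09:00 at or after Safety Standup ends Sep 4 10:00 → clear.
Pricing Briefing: starts Sep 5 10:00 at or after Safety Standup ends Sep 4 10:00 → clear.

No — it doesn't clash with anything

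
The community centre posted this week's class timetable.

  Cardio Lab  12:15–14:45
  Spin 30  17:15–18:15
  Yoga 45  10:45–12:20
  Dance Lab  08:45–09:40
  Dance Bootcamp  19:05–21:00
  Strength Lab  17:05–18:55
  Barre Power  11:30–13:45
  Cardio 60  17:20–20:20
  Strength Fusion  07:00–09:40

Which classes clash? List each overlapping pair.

Barre Power & Cardio Lab, Barre Power & Yoga 45, Cardio 60 & Dance Bootcamp, Cardio 60 & Spin 30, Cardio 60 & Strength Lab, Cardio Lab & Yoga 45, Dance Lab & Strength Fusion, Spin 30 & Strength Lab

Sorted by start: Strength Fusion, Dance Lab, Yoga 45, Barre Power, Cardio Lab, Strength Lab, Spin 30, Cardio 60, Dance Bootcamp.
Dance Lab starts before Strength Fusion ends → Strength Fusion and Dance Lab overlap.
Yoga 45 starts after Strength Fusion ends; Strength Fusion is clear from here.
Yoga 45 starts after Dance Lab ends; Dance Lab is clear from here.
Barre Power starts before Yoga 45 ends → Yoga 45 and Barre Power overlap.
Cardio Lab starts before Yoga 45 ends → Yoga 45 and Cardio Lab overlap.
Strength Lab starts after Yoga 45 ends; Yoga 45 is clear from here.
Cardio Lab starts before Barre Power ends → Barre Power and Cardio Lab overlap.
Strength Lab starts after Barre Power ends; Barre Power is clear from here.
Strength Lab starts after Cardio Lab ends; Cardio Lab is clear from here.
Spin 30 starts before Strength Lab ends → Strength Lab and Spin 30 overlap.
Cardio 60 starts before Strength Lab ends → Strength Lab and Cardio 60 overlap.
Dance Bootcamp starts after Strength Lab ends.
Cardio 60 starts before Spin 30 ends → Spin 30 and Cardio 60 overlap.
Dance Bootcamp starts after Spin 30 ends.
Dance Bootcamp starts before Cardio 60 ends → Cardio 60 and Dance Bootcamp overlap.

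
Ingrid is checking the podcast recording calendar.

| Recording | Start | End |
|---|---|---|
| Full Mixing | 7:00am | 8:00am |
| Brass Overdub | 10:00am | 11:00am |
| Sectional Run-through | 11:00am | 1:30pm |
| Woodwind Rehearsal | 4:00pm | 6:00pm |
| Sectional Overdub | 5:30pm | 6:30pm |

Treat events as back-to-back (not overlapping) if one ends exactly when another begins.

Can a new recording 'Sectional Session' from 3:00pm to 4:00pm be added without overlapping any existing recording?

Yes — the slot is free

Full Mixing: ends 8:00am at or before Sectional Session starts 3:00pm → clear.
Brass Overdub: ends 11:00am at or before Sectional Session starts 3:00pm → clear.
Sectional Run-through: ends 1:30pm at or before Sectional Session starts 3:00pm → clear.
Woodwind Rehearsal: starts 4:00pm at or after Sectional Session ends 4:00pm → clear.
Sectional Overdub: starts 5:30pm at or after Sectional Session ends 4:00pm → clear.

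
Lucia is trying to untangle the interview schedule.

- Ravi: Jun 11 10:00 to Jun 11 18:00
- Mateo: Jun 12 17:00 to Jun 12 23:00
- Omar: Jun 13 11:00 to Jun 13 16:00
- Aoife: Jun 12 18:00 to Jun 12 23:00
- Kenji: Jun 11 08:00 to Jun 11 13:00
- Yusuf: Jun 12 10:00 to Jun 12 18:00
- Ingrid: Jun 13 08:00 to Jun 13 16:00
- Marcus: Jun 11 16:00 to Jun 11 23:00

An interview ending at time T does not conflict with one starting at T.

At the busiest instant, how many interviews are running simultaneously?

Sweep the timeline, counting +1 at each start and −1 at each end (ends before starts at a tie):
Jun 11 08:00 start Kenji → 1
Jun 11 10:00 start Ravi → 2
Jun 11 13:00 end Kenji → 1
Jun 11 16:00 start Marcus → 2
Jun 11 18:00 end Ravi → 1
Jun 11 23:00 end Marcus → 0
Jun 12 10:00 start Yusuf → 1
Jun 12 17:00 start Mateo → 2
Jun 12 18:00 end Yusuf → 1
Jun 12 18:00 start Aoife → 2
Jun 12 23:00 end Aoife → 1
Jun 12 23:00 end Mateo → 0
Jun 13 08:00 start Ingrid → 1
Jun 13 11:00 start Omar → 2
Jun 13 16:00 end Ingrid → 1
Jun 13 16:00 end Omar → 0
Peak is 2, at Jun 11 10:00 (Kenji, Ravi).

2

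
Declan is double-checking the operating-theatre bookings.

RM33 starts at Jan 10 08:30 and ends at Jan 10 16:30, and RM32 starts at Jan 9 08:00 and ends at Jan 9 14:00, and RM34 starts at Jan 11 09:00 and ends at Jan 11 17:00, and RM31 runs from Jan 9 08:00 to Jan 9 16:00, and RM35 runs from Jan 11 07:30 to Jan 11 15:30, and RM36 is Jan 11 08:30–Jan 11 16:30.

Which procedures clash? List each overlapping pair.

Sorted by start: RM31, RM32, RM33, RM35, RM36, RM34.
RM32 starts before RM31 ends → RM31 and RM32 overlap.
RM33 starts after RM31 ends, so RM31 has no further overlaps.
RM33 starts after RM32 ends, so RM32 has no further overlaps.
RM35 starts after RM33 ends, so RM33 has no further overlaps.
RM36 starts before RM35 ends → RM35 and RM36 overlap.
RM34 starts before RM35 ends → RM35 and RM34 overlap.
RM34 starts before RM36 ends → RM36 and RM34 overlap.

RM31 & RM32, RM34 & RM35, RM34 & RM36, RM35 & RM36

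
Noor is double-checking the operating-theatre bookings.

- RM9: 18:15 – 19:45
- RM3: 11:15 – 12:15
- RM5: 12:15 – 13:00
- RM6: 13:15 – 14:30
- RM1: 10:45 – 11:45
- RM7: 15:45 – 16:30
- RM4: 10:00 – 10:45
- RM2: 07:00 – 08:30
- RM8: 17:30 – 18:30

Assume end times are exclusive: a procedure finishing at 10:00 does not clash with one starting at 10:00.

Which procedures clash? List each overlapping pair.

Sorted by start: RM2, RM4, RM1, RM3, RM5, RM6, RM7, RM8, RM9.
RM4 starts after RM2 ends; RM2 is clear from here.
RM1 starts exactly when RM4 ends (back-to-back, no overlap); RM4 is clear from here.
RM3 starts before RM1 ends → RM1 and RM3 overlap.
RM5 starts after RM1 ends; RM1 is clear from here.
RM5 starts exactly when RM3 ends (back-to-back, no overlap); RM3 is clear from here.
RM6 starts after RM5 ends; RM5 is clear from here.
RM7 starts after RM6 ends; RM6 is clear from here.
RM8 starts after RM7 ends; RM7 is clear from here.
RM9 starts before RM8 ends → RM8 and RM9 overlap.

RM1 & RM3, RM8 & RM9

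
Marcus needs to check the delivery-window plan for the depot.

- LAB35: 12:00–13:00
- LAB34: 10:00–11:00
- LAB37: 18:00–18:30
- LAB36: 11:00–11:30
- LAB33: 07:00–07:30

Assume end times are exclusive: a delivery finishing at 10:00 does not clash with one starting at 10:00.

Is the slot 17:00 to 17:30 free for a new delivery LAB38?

LAB33: ends 07:30 at or before LAB38 starts 17:00 → clear.
LAB34: ends 11:00 at or before LAB38 starts 17:00 → clear.
LAB36: ends 11:30 at or before LAB38 starts 17:00 → clear.
LAB35: ends 13:00 at or before LAB38 starts 17:00 → clear.
LAB37: starts 18:00 at or after LAB38 ends 17:30 → clear.

Yes — the slot is free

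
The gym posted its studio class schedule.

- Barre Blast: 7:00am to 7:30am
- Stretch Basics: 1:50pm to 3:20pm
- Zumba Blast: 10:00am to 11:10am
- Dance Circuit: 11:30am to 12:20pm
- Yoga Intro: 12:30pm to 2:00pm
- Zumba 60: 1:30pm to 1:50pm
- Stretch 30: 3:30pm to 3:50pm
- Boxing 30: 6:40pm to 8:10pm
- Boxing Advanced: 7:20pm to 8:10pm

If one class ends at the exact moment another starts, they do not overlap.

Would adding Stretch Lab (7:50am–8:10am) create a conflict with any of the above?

Barre Blast: ends 7:30am at or before Stretch Lab starts 7:50am → clear.
Zumba Blast: starts 10:00am at or after Stretch Lab ends 8:10am → clear.
Dance Circuit: starts 11:30am at or after Stretch Lab ends 8:10am → clear.
Yoga Intro: starts 12:30pm at or after Stretch Lab ends 8:10am → clear.
Zumba 60: starts 1:30pm at or after Stretch Lab ends 8:10am → clear.
Stretch Basics: starts 1:50pm at or after Stretch Lab ends 8:10am → clear.
Stretch 30: starts 3:30pm at or after Stretch Lab ends 8:10am → clear.
Boxing 30: starts 6:40pm at or after Stretch Lab ends 8:10am → clear.
Boxing Advanced: starts 7:20pm at or after Stretch Lab ends 8:10am → clear.

No — it doesn't clash with anything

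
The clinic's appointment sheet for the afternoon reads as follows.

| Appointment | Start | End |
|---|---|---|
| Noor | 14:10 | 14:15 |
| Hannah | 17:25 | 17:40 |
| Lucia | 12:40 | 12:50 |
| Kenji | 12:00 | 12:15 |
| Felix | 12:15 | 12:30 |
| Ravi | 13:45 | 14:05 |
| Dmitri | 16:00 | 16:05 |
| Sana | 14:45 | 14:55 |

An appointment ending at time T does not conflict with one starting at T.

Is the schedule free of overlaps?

Sorted by start: Kenji, Felix, Lucia, Ravi, Noor, Sana, Dmitri, Hannah.
Felix starts exactly when Kenji ends (back-to-back, no overlap), so nothing later overlaps Kenji either.
Lucia starts after Felix ends, so nothing later overlaps Felix either.
Ravi starts after Lucia ends, so nothing later overlaps Lucia either.
Noor starts after Ravi ends, so nothing later overlaps Ravi either.
Sana starts after Noor ends, so nothing later overlaps Noor either.
Dmitri starts after Sana ends, so nothing later overlaps Sana either.
Hannah starts after Dmitri ends.
Every pair is clear; the schedule has no overlaps.

Yes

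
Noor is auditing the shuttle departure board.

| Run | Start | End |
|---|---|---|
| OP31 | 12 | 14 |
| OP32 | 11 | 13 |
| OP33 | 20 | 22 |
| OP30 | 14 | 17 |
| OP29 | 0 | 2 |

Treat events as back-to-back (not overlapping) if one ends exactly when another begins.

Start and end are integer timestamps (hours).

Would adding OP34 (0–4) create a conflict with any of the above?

Yes — it overlaps OP29

OP29: starts 0 before OP34 ends 4, and ends 2 after OP34 starts 0 → overlap.
OP32: starts 11 at or after OP34 ends 4 → clear.
OP31: starts 12 at or after OP34 ends 4 → clear.
OP30: starts 14 at or after OP34 ends 4 → clear.
OP33: starts 20 at or after OP34 ends 4 → clear.
OP34 overlaps OP29.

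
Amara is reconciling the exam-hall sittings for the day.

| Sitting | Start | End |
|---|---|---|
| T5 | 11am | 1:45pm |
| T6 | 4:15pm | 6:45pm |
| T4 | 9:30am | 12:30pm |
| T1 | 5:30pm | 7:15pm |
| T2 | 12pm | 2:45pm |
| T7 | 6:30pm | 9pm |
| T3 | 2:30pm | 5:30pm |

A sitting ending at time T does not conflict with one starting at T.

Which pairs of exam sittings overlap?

Sorted by start: T4, T5, T2, T3, T6, T1, T7.
T5 starts before T4 ends → T4 and T5 overlap.
T2 starts before T4 ends → T4 and T2 overlap.
T3 starts after T4 ends; T4 is clear from here.
T2 starts before T5 ends → T5 and T2 overlap.
T3 starts after T5 ends; T5 is clear from here.
T3 starts before T2 ends → T2 and T3 overlap.
T6 starts after T2 ends; T2 is clear from here.
T6 starts before T3 ends → T3 and T6 overlap.
T1 starts exactly when T3 ends (back-to-back, no overlap); T3 is clear from here.
T1 starts before T6 ends → T6 and T1 overlap.
T7 starts before T6 ends → T6 and T7 overlap.
T7 starts before T1 ends → T1 and T7 overlap.

T1 & T6, T1 & T7, T2 & T3, T2 & T4, T2 & T5, T3 & T6, T4 & T5, T6 & T7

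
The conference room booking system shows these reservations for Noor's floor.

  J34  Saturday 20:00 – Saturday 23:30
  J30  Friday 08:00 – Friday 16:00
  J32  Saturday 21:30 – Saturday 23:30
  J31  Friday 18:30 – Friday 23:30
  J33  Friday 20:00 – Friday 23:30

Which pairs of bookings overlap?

J31 & J33, J32 & J34

Sorted by start: J30, J31, J33, J34, J32.
J31 starts after J30 ends; J30 is clear from here.
J33 starts before J31 ends → J31 and J33 overlap.
J34 starts after J31 ends; J31 is clear from here.
J34 starts after J33 ends; J33 is clear from here.
J32 starts before J34 ends → J34 and J32 overlap.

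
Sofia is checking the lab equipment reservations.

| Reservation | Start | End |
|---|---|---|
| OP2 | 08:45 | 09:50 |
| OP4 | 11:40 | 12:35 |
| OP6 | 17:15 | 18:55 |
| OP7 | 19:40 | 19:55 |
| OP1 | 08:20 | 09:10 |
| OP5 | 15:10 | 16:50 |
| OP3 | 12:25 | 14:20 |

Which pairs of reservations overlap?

OP1 & OP2, OP3 & OP4

Sorted by start: OP1, OP2, OP4, OP3, OP5, OP6, OP7.
OP2 starts before OP1 ends → OP1 and OP2 overlap.
OP4 starts after OP1 ends, so nothing later overlaps OP1 either.
OP4 starts after OP2 ends, so nothing later overlaps OP2 either.
OP3 starts before OP4 ends → OP4 and OP3 overlap.
OP5 starts after OP4 ends, so nothing later overlaps OP4 either.
OP5 starts after OP3 ends, so nothing later overlaps OP3 either.
OP6 starts after OP5 ends, so nothing later overlaps OP5 either.
OP7 starts after OP6 ends.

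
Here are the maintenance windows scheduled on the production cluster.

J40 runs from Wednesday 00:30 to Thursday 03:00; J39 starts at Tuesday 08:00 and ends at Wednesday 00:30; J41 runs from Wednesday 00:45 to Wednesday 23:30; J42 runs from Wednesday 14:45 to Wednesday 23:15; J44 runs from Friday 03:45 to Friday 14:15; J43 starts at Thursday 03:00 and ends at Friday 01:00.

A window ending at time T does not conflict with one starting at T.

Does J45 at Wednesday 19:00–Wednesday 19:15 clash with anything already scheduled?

Yes — it overlaps J40, J41, J42

J39: ends Wednesday 00:30 at or before J45 starts Wednesday 19:00 → clear.
J40: starts Wednesday 00:30 before J45 ends Wednesday 19:15, and ends Thursday 03:00 after J45 starts Wednesday 19:00 → overlap.
J41: starts Wednesday 00:45 before J45 ends Wednesday 19:15, and ends Wednesday 23:30 after J45 starts Wednesday 19:00 → overlap.
J42: starts Wednesday 14:45 before J45 ends Wednesday 19:15, and ends Wednesday 23:15 after J45 starts Wednesday 19:00 → overlap.
J43: starts Thursday 03:00 at or after J45 ends Wednesday 19:15 → clear.
J44: starts Friday 03:45 at or after J45 ends Wednesday 19:15 → clear.
J45 overlaps J40, J41, J42.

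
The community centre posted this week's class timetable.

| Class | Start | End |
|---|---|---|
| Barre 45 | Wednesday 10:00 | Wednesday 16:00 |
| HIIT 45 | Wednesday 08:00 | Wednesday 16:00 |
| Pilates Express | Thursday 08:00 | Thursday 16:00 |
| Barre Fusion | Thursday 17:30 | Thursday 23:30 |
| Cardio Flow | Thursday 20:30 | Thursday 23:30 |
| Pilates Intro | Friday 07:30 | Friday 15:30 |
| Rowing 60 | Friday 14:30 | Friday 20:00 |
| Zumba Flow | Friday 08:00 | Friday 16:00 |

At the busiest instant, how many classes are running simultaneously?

3

Sort all start/end points and keep a running count:
Wednesday 08:00 start HIIT 45 → 1
Wednesday 10:00 start Barre 45 → 2
Wednesday 16:00 end Barre 45 → 1
Wednesday 16:00 end HIIT 45 → 0
Thursday 08:00 start Pilates Express → 1
Thursday 16:00 end Pilates Express → 0
Thursday 17:30 start Barre Fusion → 1
Thursday 20:30 start Cardio Flow → 2
Thursday 23:30 end Barre Fusion → 1
Thursday 23:30 end Cardio Flow → 0
Friday 07:30 start Pilates Intro → 1
Friday 08:00 start Zumba Flow → 2
Friday 14:30 start Rowing 60 → 3
Friday 15:30 end Pilates Intro → 2
Friday 16:00 end Zumba Flow → 1
Friday 20:00 end Rowing 60 → 0
Peak is 3, at Friday 14:30 (Pilates Intro, Rowing 60, Zumba Flow).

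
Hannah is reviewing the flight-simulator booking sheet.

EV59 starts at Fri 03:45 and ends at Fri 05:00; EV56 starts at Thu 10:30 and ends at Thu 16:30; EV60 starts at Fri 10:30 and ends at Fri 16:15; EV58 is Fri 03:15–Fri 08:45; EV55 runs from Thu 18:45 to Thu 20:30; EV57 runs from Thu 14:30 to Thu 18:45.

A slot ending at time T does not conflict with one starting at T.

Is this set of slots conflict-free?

No

Sorted by start: EV56, EV57, EV55, EV58, EV59, EV60.
EV57 starts before EV56 ends → EV56 and EV57 overlap.
That's a conflict, so the schedule is not conflict-free.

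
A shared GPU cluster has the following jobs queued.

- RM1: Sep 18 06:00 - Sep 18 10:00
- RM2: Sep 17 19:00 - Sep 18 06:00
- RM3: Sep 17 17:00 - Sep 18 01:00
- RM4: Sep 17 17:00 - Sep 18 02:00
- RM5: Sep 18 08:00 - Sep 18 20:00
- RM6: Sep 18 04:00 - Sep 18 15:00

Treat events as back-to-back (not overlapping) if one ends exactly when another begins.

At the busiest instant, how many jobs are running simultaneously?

Walk through starts and ends in time order (an end at T is processed before a start at T):
Sep 17 17:00 start RM3 → 1
Sep 17 17:00 start RM4 → 2
Sep 17 19:00 start RM2 → 3
Sep 18 01:00 end RM3 → 2
Sep 18 02:00 end RM4 → 1
Sep 18 04:00 start RM6 → 2
Sep 18 06:00 end RM2 → 1
Sep 18 06:00 start RM1 → 2
Sep 18 08:00 start RM5 → 3
Sep 18 10:00 end RM1 → 2
Sep 18 15:00 end RM6 → 1
Sep 18 20:00 end RM5 → 0
Peak is 3, at Sep 17 19:00 (RM2, RM3, RM4).

3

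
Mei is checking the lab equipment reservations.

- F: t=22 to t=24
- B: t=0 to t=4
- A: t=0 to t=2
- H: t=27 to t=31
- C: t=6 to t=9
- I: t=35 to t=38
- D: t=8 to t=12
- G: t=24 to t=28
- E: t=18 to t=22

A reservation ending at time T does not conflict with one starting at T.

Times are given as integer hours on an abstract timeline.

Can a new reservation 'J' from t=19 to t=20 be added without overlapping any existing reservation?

A: ends t=2 at or before J starts t=19 → clear.
B: ends t=4 at or before J starts t=19 → clear.
C: ends t=9 at or before J starts t=19 → clear.
D: ends t=12 at or before J starts t=19 → clear.
E: starts t=18 before J ends t=20, and ends t=22 after J starts t=19 → overlap.
F: starts t=22 at or after J ends t=20 → clear.
G: starts t=24 at or after J ends t=20 → clear.
H: starts t=27 at or after J ends t=20 → clear.
I: starts t=35 at or after J ends t=20 → clear.
J overlaps E.

No — it overlaps E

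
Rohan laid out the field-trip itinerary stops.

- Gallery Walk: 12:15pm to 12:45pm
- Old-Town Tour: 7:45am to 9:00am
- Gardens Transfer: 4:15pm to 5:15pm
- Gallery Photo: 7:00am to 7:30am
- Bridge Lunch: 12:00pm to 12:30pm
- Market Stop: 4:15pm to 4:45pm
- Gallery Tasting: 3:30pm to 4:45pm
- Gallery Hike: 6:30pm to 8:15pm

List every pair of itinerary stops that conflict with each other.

Sorted by start: Gallery Photo, Old-Town Tour, Bridge Lunch, Gallery Walk, Gallery Tasting, Gardens Transfer, Market Stop, Gallery Hike.
Old-Town Tour starts after Gallery Photo ends, so nothing later overlaps Gallery Photo either.
Bridge Lunch starts after Old-Town Tour ends, so nothing later overlaps Old-Town Tour either.
Gallery Walk starts before Bridge Lunch ends → Bridge Lunch and Gallery Walk overlap.
Gallery Tasting starts after Bridge Lunch ends, so nothing later overlaps Bridge Lunch either.
Gallery Tasting starts after Gallery Walk ends, so nothing later overlaps Gallery Walk either.
Gardens Transfer starts before Gallery Tasting ends → Gallery Tasting and Gardens Transfer overlap.
Market Stop starts before Gallery Tasting ends → Gallery Tasting and Market Stop overlap.
Gallery Hike starts after Gallery Tasting ends.
Market Stop starts before Gardens Transfer ends → Gardens Transfer and Market Stop overlap.
Gallery Hike starts after Gardens Transfer ends.
Gallery Hike starts after Market Stop ends.

Bridge Lunch & Gallery Walk, Gallery Tasting & Gardens Transfer, Gallery Tasting & Market Stop, Gardens Transfer & Market Stop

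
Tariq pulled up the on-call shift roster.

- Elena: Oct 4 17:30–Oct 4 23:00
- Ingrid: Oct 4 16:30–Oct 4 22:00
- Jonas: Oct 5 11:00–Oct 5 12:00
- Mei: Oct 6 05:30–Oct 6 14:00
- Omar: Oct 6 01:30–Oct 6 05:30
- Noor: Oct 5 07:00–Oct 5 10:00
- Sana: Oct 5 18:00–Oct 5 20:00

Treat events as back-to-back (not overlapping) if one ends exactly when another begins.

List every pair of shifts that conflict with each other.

Two intervals overlap when each starts before the other ends.
Sorted by start: Ingrid, Elena, Noor, Jonas, Sana, Omar, Mei.
Elena starts before Ingrid ends → Ingrid and Elena overlap.
Noor starts after Ingrid ends, so nothing later overlaps Ingrid either.
Noor starts after Elena ends, so nothing later overlaps Elena either.
Jonas starts after Noor ends, so nothing later overlaps Noor either.
Sana starts after Jonas ends, so nothing later overlaps Jonas either.
Omar starts after Sana ends, so nothing later overlaps Sana either.
Mei starts exactly when Omar ends (back-to-back, no overlap).

Elena & Ingrid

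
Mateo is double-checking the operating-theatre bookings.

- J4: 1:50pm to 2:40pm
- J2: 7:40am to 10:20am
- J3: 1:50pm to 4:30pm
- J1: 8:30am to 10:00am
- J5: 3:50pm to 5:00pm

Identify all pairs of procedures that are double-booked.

Two intervals overlap when each starts before the other ends.
Sorted by start: J2, J1, J3, J4, J5.
J1 starts before J2 ends → J2 and J1 overlap.
J3 starts after J2 ends — done with J2.
J3 starts after J1 ends — done with J1.
J4 starts before J3 ends → J3 and J4 overlap.
J5 starts before J3 ends → J3 and J5 overlap.
J5 starts after J4 ends.

J1 & J2, J3 & J4, J3 & J5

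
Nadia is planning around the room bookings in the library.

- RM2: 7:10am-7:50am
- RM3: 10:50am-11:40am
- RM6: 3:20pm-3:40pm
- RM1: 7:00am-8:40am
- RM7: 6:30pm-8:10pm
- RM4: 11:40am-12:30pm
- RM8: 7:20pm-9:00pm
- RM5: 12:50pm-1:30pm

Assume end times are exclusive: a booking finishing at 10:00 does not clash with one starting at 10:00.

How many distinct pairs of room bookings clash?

Sorted by start: RM1, RM2, RM3, RM4, RM5, RM6, RM7, RM8.
RM2 starts before RM1 ends → RM1 and RM2 overlap.
RM3 starts after RM1 ends; RM1 is clear from here.
RM3 starts after RM2 ends; RM2 is clear from here.
RM4 starts exactly when RM3 ends (back-to-back, no overlap); RM3 is clear from here.
RM5 starts after RM4 ends; RM4 is clear from here.
RM6 starts after RM5 ends; RM5 is clear from here.
RM7 starts after RM6 ends; RM6 is clear from here.
RM8 starts before RM7 ends → RM7 and RM8 overlap.
Overlapping pairs: RM1 & RM2, RM7 & RM8 — 2 in total.

2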